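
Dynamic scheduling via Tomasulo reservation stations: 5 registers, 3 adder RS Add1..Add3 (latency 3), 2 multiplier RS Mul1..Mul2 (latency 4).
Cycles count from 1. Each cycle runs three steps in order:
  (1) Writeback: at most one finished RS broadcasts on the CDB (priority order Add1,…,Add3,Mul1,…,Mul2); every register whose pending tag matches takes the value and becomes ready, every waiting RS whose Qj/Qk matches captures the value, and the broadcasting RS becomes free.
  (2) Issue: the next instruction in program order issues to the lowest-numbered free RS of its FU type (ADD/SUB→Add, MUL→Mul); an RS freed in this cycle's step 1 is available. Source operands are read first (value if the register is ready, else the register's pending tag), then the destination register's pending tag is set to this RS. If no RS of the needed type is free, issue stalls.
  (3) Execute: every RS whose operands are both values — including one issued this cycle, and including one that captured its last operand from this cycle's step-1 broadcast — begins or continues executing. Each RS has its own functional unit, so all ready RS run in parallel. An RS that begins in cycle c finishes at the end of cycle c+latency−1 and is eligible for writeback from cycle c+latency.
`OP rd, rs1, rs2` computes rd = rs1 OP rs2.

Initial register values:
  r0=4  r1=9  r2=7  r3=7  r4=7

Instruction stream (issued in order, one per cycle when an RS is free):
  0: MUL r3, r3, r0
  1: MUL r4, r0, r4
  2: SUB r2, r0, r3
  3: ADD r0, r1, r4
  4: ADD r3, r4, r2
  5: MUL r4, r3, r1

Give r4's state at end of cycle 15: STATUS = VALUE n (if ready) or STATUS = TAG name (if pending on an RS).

cycle 1: issue MUL r3<-Mul1 // r0:4,r1:9,r2:7,r3:Mul1,r4:7
cycle 2: issue MUL r4<-Mul2 // r0:4,r1:9,r2:7,r3:Mul1,r4:Mul2
cycle 3: issue SUB r2<-Add1 // r0:4,r1:9,r2:Add1,r3:Mul1,r4:Mul2
cycle 4: issue ADD r0<-Add2 // r0:Add2,r1:9,r2:Add1,r3:Mul1,r4:Mul2
cycle 5: CDB Mul1=28; issue ADD r3<-Add3 // r0:Add2,r1:9,r2:Add1,r3:Add3,r4:Mul2
cycle 6: CDB Mul2=28; issue MUL r4<-Mul1 // r0:Add2,r1:9,r2:Add1,r3:Add3,r4:Mul1
cycle 7: - // r0:Add2,r1:9,r2:Add1,r3:Add3,r4:Mul1
cycle 8: CDB Add1=-24 // r0:Add2,r1:9,r2:-24,r3:Add3,r4:Mul1
cycle 9: CDB Add2=37 // r0:37,r1:9,r2:-24,r3:Add3,r4:Mul1
cycle 10: - // r0:37,r1:9,r2:-24,r3:Add3,r4:Mul1
cycle 11: CDB Add3=4 // r0:37,r1:9,r2:-24,r3:4,r4:Mul1
cycle 12: - // r0:37,r1:9,r2:-24,r3:4,r4:Mul1
cycle 13: - // r0:37,r1:9,r2:-24,r3:4,r4:Mul1
cycle 14: - // r0:37,r1:9,r2:-24,r3:4,r4:Mul1
cycle 15: CDB Mul1=36 // r0:37,r1:9,r2:-24,r3:4,r4:36

STATUS = VALUE 36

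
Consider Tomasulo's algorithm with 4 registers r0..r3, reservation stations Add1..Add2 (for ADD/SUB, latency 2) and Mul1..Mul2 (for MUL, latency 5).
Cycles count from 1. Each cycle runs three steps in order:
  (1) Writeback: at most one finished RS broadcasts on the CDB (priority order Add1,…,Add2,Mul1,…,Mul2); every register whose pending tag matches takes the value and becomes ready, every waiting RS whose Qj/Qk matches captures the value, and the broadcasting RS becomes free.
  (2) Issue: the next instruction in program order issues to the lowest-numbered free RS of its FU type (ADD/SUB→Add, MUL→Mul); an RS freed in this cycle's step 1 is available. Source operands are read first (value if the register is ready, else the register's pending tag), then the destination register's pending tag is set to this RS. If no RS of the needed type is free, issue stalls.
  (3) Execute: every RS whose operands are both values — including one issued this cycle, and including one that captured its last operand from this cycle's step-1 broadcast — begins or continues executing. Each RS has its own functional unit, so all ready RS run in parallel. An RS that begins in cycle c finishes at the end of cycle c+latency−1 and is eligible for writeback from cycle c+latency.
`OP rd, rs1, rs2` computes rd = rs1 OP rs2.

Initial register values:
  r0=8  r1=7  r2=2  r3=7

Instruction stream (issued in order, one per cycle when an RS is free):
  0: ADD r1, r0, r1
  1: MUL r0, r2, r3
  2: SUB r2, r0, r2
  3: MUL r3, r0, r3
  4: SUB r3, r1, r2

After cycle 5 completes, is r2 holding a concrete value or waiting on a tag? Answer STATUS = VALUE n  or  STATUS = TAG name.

STATUS = TAG Add1

  c1: issue ADD r1<-Add1  regs: r0:8,r1:Add1,r2:2,r3:7
  c2: issue MUL r0<-Mul1  regs: r0:Mul1,r1:Add1,r2:2,r3:7
  c3: CDB Add1=15; issue SUB r2<-Add1  regs: r0:Mul1,r1:15,r2:Add1,r3:7
  c4: issue MUL r3<-Mul2  regs: r0:Mul1,r1:15,r2:Add1,r3:Mul2
  c5: issue SUB r3<-Add2  regs: r0:Mul1,r1:15,r2:Add1,r3:Add2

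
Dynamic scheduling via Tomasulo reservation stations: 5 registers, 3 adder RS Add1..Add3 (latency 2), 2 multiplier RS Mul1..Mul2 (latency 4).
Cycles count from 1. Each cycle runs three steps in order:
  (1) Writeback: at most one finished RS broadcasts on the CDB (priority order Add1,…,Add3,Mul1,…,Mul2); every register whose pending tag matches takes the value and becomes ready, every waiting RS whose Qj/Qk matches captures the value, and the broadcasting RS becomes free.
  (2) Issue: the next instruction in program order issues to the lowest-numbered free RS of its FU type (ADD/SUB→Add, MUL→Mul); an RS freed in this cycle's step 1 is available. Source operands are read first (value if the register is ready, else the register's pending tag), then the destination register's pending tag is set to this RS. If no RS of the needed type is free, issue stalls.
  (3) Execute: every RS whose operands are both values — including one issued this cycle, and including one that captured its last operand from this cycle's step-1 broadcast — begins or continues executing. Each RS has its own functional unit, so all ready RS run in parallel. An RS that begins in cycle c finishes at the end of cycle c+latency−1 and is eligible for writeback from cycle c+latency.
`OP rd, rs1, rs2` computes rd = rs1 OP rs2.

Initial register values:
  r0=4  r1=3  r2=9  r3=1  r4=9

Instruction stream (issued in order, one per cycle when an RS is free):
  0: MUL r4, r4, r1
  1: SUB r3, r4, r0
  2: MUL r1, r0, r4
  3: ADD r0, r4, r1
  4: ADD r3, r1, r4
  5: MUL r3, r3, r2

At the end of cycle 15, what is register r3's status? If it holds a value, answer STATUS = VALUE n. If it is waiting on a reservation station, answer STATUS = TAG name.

c1: issue MUL r4<-Mul1 | r0:4,r1:3,r2:9,r3:1,r4:Mul1
c2: issue SUB r3<-Add1 | r0:4,r1:3,r2:9,r3:Add1,r4:Mul1
c3: issue MUL r1<-Mul2 | r0:4,r1:Mul2,r2:9,r3:Add1,r4:Mul1
c4: issue ADD r0<-Add2 | r0:Add2,r1:Mul2,r2:9,r3:Add1,r4:Mul1
c5: CDB Mul1=27; issue ADD r3<-Add3 | r0:Add2,r1:Mul2,r2:9,r3:Add3,r4:27
c6: issue MUL r3<-Mul1 | r0:Add2,r1:Mul2,r2:9,r3:Mul1,r4:27
c7: CDB Add1=23 | r0:Add2,r1:Mul2,r2:9,r3:Mul1,r4:27
c8: - | r0:Add2,r1:Mul2,r2:9,r3:Mul1,r4:27
c9: CDB Mul2=108 | r0:Add2,r1:108,r2:9,r3:Mul1,r4:27
c10: - | r0:Add2,r1:108,r2:9,r3:Mul1,r4:27
c11: CDB Add2=135 | r0:135,r1:108,r2:9,r3:Mul1,r4:27
c12: CDB Add3=135 | r0:135,r1:108,r2:9,r3:Mul1,r4:27
c13: - | r0:135,r1:108,r2:9,r3:Mul1,r4:27
c14: - | r0:135,r1:108,r2:9,r3:Mul1,r4:27
c15: - | r0:135,r1:108,r2:9,r3:Mul1,r4:27

STATUS = TAG Mul1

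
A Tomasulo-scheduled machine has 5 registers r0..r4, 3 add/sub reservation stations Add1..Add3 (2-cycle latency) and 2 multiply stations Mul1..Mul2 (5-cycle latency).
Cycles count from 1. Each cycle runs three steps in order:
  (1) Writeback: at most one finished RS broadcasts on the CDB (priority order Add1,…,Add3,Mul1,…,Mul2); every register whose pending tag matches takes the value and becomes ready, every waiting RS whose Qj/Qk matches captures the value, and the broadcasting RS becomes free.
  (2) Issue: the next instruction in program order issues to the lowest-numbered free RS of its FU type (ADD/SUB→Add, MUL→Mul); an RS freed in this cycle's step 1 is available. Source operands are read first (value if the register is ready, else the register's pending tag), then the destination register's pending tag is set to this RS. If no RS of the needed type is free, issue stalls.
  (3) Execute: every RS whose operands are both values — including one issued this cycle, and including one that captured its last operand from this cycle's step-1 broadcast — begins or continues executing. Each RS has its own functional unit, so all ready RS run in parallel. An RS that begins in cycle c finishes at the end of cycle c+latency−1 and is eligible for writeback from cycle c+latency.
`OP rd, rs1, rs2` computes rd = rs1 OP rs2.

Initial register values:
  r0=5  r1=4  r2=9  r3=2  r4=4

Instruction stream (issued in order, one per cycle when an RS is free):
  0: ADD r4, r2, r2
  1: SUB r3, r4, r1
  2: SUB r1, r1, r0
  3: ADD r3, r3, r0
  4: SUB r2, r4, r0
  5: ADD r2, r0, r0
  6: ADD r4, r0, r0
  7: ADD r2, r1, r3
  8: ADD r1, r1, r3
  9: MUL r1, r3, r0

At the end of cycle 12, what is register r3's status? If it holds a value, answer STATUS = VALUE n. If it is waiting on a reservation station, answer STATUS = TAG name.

STATUS = VALUE 19

c1: issue ADD r4<-Add1 | r0:5,r1:4,r2:9,r3:2,r4:Add1
c2: issue SUB r3<-Add2 | r0:5,r1:4,r2:9,r3:Add2,r4:Add1
c3: CDB Add1=18; issue SUB r1<-Add1 | r0:5,r1:Add1,r2:9,r3:Add2,r4:18
c4: issue ADD r3<-Add3 | r0:5,r1:Add1,r2:9,r3:Add3,r4:18
c5: CDB Add1=-1; issue SUB r2<-Add1 | r0:5,r1:-1,r2:Add1,r3:Add3,r4:18
c6: CDB Add2=14; issue ADD r2<-Add2 | r0:5,r1:-1,r2:Add2,r3:Add3,r4:18
c7: CDB Add1=13; issue ADD r4<-Add1 | r0:5,r1:-1,r2:Add2,r3:Add3,r4:Add1
c8: CDB Add2=10; issue ADD r2<-Add2 | r0:5,r1:-1,r2:Add2,r3:Add3,r4:Add1
c9: CDB Add1=10; issue ADD r1<-Add1 | r0:5,r1:Add1,r2:Add2,r3:Add3,r4:10
c10: CDB Add3=19; issue MUL r1<-Mul1 | r0:5,r1:Mul1,r2:Add2,r3:19,r4:10
c11: - | r0:5,r1:Mul1,r2:Add2,r3:19,r4:10
c12: CDB Add1=18 | r0:5,r1:Mul1,r2:Add2,r3:19,r4:10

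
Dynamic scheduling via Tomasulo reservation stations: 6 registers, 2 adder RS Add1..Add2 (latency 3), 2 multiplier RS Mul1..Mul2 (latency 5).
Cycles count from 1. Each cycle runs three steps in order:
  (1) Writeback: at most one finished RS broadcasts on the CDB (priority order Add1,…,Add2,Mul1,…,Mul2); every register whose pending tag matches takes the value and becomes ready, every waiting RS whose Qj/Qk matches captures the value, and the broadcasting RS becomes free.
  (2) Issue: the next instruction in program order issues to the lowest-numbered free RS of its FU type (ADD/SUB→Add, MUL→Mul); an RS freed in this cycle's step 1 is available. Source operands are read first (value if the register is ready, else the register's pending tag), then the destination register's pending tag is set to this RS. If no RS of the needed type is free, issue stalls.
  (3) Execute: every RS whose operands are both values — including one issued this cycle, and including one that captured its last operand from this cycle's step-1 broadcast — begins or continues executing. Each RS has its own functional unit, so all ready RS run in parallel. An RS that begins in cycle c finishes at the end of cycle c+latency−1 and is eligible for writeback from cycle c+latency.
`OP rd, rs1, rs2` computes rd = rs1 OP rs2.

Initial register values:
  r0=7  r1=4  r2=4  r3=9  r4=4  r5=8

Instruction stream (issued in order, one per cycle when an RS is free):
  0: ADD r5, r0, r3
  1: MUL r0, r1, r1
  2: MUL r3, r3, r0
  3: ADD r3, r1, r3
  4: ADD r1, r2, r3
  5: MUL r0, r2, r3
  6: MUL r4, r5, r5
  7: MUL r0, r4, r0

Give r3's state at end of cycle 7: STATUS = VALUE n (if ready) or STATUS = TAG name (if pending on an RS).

STATUS = TAG Add1

cycle 1: issue ADD r5<-Add1 // r0:7,r1:4,r2:4,r3:9,r4:4,r5:Add1
cycle 2: issue MUL r0<-Mul1 // r0:Mul1,r1:4,r2:4,r3:9,r4:4,r5:Add1
cycle 3: issue MUL r3<-Mul2 // r0:Mul1,r1:4,r2:4,r3:Mul2,r4:4,r5:Add1
cycle 4: CDB Add1=16; issue ADD r3<-Add1 // r0:Mul1,r1:4,r2:4,r3:Add1,r4:4,r5:16
cycle 5: issue ADD r1<-Add2 // r0:Mul1,r1:Add2,r2:4,r3:Add1,r4:4,r5:16
cycle 6: stall // r0:Mul1,r1:Add2,r2:4,r3:Add1,r4:4,r5:16
cycle 7: CDB Mul1=16; issue MUL r0<-Mul1 // r0:Mul1,r1:Add2,r2:4,r3:Add1,r4:4,r5:16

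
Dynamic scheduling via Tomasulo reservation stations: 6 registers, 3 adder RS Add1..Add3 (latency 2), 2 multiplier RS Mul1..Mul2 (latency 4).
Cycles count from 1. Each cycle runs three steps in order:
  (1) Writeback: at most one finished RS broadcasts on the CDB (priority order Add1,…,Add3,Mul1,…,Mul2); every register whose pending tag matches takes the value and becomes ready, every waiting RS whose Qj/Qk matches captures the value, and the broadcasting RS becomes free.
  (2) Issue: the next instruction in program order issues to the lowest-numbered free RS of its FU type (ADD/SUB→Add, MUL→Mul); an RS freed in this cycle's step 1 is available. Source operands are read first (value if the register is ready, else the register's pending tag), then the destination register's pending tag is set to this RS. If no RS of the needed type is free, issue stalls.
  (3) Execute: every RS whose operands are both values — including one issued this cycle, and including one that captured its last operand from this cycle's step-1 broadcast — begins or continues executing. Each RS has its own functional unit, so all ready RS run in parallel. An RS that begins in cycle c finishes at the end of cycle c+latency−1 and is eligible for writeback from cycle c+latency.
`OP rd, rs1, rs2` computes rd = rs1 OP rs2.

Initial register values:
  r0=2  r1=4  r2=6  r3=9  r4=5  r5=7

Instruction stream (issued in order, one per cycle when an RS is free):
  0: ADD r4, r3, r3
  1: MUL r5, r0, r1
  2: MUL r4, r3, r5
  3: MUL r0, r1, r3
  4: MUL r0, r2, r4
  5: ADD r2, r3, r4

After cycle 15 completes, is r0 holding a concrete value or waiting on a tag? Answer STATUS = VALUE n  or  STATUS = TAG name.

  c1: issue ADD r4<-Add1  regs: r0:2,r1:4,r2:6,r3:9,r4:Add1,r5:7
  c2: issue MUL r5<-Mul1  regs: r0:2,r1:4,r2:6,r3:9,r4:Add1,r5:Mul1
  c3: CDB Add1=18; issue MUL r4<-Mul2  regs: r0:2,r1:4,r2:6,r3:9,r4:Mul2,r5:Mul1
  c4: stall  regs: r0:2,r1:4,r2:6,r3:9,r4:Mul2,r5:Mul1
  c5: stall  regs: r0:2,r1:4,r2:6,r3:9,r4:Mul2,r5:Mul1
  c6: CDB Mul1=8; issue MUL r0<-Mul1  regs: r0:Mul1,r1:4,r2:6,r3:9,r4:Mul2,r5:8
  c7: stall  regs: r0:Mul1,r1:4,r2:6,r3:9,r4:Mul2,r5:8
  c8: stall  regs: r0:Mul1,r1:4,r2:6,r3:9,r4:Mul2,r5:8
  c9: stall  regs: r0:Mul1,r1:4,r2:6,r3:9,r4:Mul2,r5:8
  c10: CDB Mul1=36; issue MUL r0<-Mul1  regs: r0:Mul1,r1:4,r2:6,r3:9,r4:Mul2,r5:8
  c11: CDB Mul2=72; issue ADD r2<-Add1  regs: r0:Mul1,r1:4,r2:Add1,r3:9,r4:72,r5:8
  c12: -  regs: r0:Mul1,r1:4,r2:Add1,r3:9,r4:72,r5:8
  c13: CDB Add1=81  regs: r0:Mul1,r1:4,r2:81,r3:9,r4:72,r5:8
  c14: -  regs: r0:Mul1,r1:4,r2:81,r3:9,r4:72,r5:8
  c15: CDB Mul1=432  regs: r0:432,r1:4,r2:81,r3:9,r4:72,r5:8

STATUS = VALUE 432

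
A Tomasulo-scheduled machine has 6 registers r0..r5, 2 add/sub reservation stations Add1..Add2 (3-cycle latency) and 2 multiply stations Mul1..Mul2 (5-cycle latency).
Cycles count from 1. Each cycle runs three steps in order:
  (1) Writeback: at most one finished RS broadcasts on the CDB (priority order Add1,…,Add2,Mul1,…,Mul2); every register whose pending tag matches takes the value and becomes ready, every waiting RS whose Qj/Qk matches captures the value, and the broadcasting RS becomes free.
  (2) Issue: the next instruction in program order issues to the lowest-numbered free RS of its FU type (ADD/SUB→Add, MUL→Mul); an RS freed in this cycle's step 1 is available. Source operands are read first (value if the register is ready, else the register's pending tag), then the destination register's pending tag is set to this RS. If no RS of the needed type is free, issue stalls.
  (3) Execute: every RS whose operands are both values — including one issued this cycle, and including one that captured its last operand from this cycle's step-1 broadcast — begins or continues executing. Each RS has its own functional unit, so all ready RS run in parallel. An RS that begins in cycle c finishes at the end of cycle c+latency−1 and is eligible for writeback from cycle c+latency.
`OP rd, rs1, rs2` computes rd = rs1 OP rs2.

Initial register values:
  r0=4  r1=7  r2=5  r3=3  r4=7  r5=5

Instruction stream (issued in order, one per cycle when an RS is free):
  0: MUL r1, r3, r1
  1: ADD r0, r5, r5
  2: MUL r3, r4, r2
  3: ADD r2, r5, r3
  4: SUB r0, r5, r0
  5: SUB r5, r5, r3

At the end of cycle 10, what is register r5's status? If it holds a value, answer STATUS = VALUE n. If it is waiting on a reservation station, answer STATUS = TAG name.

STATUS = TAG Add1

cycle 1: issue MUL r1<-Mul1 // r0:4,r1:Mul1,r2:5,r3:3,r4:7,r5:5
cycle 2: issue ADD r0<-Add1 // r0:Add1,r1:Mul1,r2:5,r3:3,r4:7,r5:5
cycle 3: issue MUL r3<-Mul2 // r0:Add1,r1:Mul1,r2:5,r3:Mul2,r4:7,r5:5
cycle 4: issue ADD r2<-Add2 // r0:Add1,r1:Mul1,r2:Add2,r3:Mul2,r4:7,r5:5
cycle 5: CDB Add1=10; issue SUB r0<-Add1 // r0:Add1,r1:Mul1,r2:Add2,r3:Mul2,r4:7,r5:5
cycle 6: CDB Mul1=21; stall // r0:Add1,r1:21,r2:Add2,r3:Mul2,r4:7,r5:5
cycle 7: stall // r0:Add1,r1:21,r2:Add2,r3:Mul2,r4:7,r5:5
cycle 8: CDB Add1=-5; issue SUB r5<-Add1 // r0:-5,r1:21,r2:Add2,r3:Mul2,r4:7,r5:Add1
cycle 9: CDB Mul2=35 // r0:-5,r1:21,r2:Add2,r3:35,r4:7,r5:Add1
cycle 10: - // r0:-5,r1:21,r2:Add2,r3:35,r4:7,r5:Add1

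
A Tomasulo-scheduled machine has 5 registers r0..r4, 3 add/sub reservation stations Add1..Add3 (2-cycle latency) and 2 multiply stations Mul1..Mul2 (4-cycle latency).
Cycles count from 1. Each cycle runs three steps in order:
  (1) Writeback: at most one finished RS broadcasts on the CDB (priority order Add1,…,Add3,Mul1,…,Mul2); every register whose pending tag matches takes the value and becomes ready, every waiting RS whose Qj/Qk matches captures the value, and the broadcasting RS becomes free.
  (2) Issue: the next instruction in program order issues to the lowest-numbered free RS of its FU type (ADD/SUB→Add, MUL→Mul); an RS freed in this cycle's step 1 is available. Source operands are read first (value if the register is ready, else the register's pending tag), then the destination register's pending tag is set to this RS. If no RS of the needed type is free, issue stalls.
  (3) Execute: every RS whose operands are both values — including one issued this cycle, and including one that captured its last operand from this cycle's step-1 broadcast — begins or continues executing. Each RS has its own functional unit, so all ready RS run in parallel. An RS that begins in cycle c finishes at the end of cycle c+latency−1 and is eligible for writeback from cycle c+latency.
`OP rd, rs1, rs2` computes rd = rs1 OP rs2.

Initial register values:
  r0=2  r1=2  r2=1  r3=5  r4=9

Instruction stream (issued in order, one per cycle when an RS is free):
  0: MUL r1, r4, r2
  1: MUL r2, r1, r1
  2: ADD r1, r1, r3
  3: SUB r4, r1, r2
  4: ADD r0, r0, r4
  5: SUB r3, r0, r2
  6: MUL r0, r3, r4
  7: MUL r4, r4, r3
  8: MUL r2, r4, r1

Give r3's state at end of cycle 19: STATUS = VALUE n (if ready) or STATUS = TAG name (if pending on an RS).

STATUS = VALUE -146

cycle 1: issue MUL r1<-Mul1 // r0:2,r1:Mul1,r2:1,r3:5,r4:9
cycle 2: issue MUL r2<-Mul2 // r0:2,r1:Mul1,r2:Mul2,r3:5,r4:9
cycle 3: issue ADD r1<-Add1 // r0:2,r1:Add1,r2:Mul2,r3:5,r4:9
cycle 4: issue SUB r4<-Add2 // r0:2,r1:Add1,r2:Mul2,r3:5,r4:Add2
cycle 5: CDB Mul1=9; issue ADD r0<-Add3 // r0:Add3,r1:Add1,r2:Mul2,r3:5,r4:Add2
cycle 6: stall // r0:Add3,r1:Add1,r2:Mul2,r3:5,r4:Add2
cycle 7: CDB Add1=14; issue SUB r3<-Add1 // r0:Add3,r1:14,r2:Mul2,r3:Add1,r4:Add2
cycle 8: issue MUL r0<-Mul1 // r0:Mul1,r1:14,r2:Mul2,r3:Add1,r4:Add2
cycle 9: CDB Mul2=81; issue MUL r4<-Mul2 // r0:Mul1,r1:14,r2:81,r3:Add1,r4:Mul2
cycle 10: stall // r0:Mul1,r1:14,r2:81,r3:Add1,r4:Mul2
cycle 11: CDB Add2=-67; stall // r0:Mul1,r1:14,r2:81,r3:Add1,r4:Mul2
cycle 12: stall // r0:Mul1,r1:14,r2:81,r3:Add1,r4:Mul2
cycle 13: CDB Add3=-65; stall // r0:Mul1,r1:14,r2:81,r3:Add1,r4:Mul2
cycle 14: stall // r0:Mul1,r1:14,r2:81,r3:Add1,r4:Mul2
cycle 15: CDB Add1=-146; stall // r0:Mul1,r1:14,r2:81,r3:-146,r4:Mul2
cycle 16: stall // r0:Mul1,r1:14,r2:81,r3:-146,r4:Mul2
cycle 17: stall // r0:Mul1,r1:14,r2:81,r3:-146,r4:Mul2
cycle 18: stall // r0:Mul1,r1:14,r2:81,r3:-146,r4:Mul2
cycle 19: CDB Mul1=9782; issue MUL r2<-Mul1 // r0:9782,r1:14,r2:Mul1,r3:-146,r4:Mul2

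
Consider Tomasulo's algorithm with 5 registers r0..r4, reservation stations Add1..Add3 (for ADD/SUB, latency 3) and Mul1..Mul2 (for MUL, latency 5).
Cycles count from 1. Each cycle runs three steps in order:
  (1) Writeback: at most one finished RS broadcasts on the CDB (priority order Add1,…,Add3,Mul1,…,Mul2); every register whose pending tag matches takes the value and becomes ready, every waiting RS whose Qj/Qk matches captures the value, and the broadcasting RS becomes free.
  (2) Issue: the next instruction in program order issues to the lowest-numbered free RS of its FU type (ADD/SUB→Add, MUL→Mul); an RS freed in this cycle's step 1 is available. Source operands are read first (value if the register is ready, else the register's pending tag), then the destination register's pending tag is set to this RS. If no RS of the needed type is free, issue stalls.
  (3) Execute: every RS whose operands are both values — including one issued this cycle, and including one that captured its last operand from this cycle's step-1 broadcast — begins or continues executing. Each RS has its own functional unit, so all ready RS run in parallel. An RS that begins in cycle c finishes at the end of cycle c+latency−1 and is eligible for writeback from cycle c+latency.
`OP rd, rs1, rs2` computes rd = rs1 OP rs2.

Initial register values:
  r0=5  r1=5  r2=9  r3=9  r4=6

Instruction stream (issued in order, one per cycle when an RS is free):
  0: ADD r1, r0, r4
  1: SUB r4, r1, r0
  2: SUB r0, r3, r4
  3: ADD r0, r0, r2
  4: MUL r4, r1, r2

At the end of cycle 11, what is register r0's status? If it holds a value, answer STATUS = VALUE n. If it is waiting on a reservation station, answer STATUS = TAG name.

STATUS = TAG Add1

  c1: issue ADD r1<-Add1  regs: r0:5,r1:Add1,r2:9,r3:9,r4:6
  c2: issue SUB r4<-Add2  regs: r0:5,r1:Add1,r2:9,r3:9,r4:Add2
  c3: issue SUB r0<-Add3  regs: r0:Add3,r1:Add1,r2:9,r3:9,r4:Add2
  c4: CDB Add1=11; issue ADD r0<-Add1  regs: r0:Add1,r1:11,r2:9,r3:9,r4:Add2
  c5: issue MUL r4<-Mul1  regs: r0:Add1,r1:11,r2:9,r3:9,r4:Mul1
  c6: -  regs: r0:Add1,r1:11,r2:9,r3:9,r4:Mul1
  c7: CDB Add2=6  regs: r0:Add1,r1:11,r2:9,r3:9,r4:Mul1
  c8: -  regs: r0:Add1,r1:11,r2:9,r3:9,r4:Mul1
  c9: -  regs: r0:Add1,r1:11,r2:9,r3:9,r4:Mul1
  c10: CDB Add3=3  regs: r0:Add1,r1:11,r2:9,r3:9,r4:Mul1
  c11: CDB Mul1=99  regs: r0:Add1,r1:11,r2:9,r3:9,r4:99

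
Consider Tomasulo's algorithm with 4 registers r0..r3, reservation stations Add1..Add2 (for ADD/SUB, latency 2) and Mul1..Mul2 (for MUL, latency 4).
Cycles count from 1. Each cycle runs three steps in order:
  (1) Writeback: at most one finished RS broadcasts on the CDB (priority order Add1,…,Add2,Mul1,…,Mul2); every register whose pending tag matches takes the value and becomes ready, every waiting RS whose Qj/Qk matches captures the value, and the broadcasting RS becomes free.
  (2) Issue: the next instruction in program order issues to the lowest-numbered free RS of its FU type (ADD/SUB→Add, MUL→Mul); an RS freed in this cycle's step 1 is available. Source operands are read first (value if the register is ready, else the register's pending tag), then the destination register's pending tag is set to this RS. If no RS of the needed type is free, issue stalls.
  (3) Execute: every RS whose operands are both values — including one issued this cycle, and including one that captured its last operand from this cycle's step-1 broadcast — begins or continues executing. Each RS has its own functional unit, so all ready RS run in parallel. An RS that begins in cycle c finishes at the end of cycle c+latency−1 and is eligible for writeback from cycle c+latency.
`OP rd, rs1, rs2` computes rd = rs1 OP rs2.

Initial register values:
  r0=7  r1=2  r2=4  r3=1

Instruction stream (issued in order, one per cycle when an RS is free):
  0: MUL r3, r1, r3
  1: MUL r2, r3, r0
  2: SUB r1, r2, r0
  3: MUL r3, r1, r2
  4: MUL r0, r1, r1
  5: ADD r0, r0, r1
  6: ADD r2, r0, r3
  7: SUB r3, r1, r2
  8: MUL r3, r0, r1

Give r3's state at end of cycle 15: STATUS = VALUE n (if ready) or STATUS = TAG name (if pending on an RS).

cycle 1: issue MUL r3<-Mul1 // r0:7,r1:2,r2:4,r3:Mul1
cycle 2: issue MUL r2<-Mul2 // r0:7,r1:2,r2:Mul2,r3:Mul1
cycle 3: issue SUB r1<-Add1 // r0:7,r1:Add1,r2:Mul2,r3:Mul1
cycle 4: stall // r0:7,r1:Add1,r2:Mul2,r3:Mul1
cycle 5: CDB Mul1=2; issue MUL r3<-Mul1 // r0:7,r1:Add1,r2:Mul2,r3:Mul1
cycle 6: stall // r0:7,r1:Add1,r2:Mul2,r3:Mul1
cycle 7: stall // r0:7,r1:Add1,r2:Mul2,r3:Mul1
cycle 8: stall // r0:7,r1:Add1,r2:Mul2,r3:Mul1
cycle 9: CDB Mul2=14; issue MUL r0<-Mul2 // r0:Mul2,r1:Add1,r2:14,r3:Mul1
cycle 10: issue ADD r0<-Add2 // r0:Add2,r1:Add1,r2:14,r3:Mul1
cycle 11: CDB Add1=7; issue ADD r2<-Add1 // r0:Add2,r1:7,r2:Add1,r3:Mul1
cycle 12: stall // r0:Add2,r1:7,r2:Add1,r3:Mul1
cycle 13: stall // r0:Add2,r1:7,r2:Add1,r3:Mul1
cycle 14: stall // r0:Add2,r1:7,r2:Add1,r3:Mul1
cycle 15: CDB Mul1=98; stall // r0:Add2,r1:7,r2:Add1,r3:98

STATUS = VALUE 98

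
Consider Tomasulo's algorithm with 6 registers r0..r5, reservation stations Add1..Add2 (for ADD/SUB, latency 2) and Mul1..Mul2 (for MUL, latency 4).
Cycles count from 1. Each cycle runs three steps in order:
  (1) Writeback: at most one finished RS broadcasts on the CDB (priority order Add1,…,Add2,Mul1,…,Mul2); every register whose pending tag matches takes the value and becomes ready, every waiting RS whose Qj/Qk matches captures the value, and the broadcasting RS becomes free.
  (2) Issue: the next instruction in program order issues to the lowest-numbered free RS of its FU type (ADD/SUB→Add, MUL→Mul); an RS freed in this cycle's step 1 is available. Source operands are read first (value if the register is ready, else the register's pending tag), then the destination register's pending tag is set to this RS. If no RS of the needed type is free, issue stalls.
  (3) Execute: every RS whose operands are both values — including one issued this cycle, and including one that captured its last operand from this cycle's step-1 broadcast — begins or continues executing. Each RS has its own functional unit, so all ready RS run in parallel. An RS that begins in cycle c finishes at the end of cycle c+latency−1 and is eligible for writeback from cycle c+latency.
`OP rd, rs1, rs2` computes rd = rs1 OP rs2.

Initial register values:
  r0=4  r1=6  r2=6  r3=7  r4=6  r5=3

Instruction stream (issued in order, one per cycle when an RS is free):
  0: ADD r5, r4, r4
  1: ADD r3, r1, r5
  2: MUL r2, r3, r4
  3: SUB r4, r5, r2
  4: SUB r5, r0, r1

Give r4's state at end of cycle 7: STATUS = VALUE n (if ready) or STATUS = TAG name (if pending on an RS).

c1: issue ADD r5<-Add1 | r0:4,r1:6,r2:6,r3:7,r4:6,r5:Add1
c2: issue ADD r3<-Add2 | r0:4,r1:6,r2:6,r3:Add2,r4:6,r5:Add1
c3: CDB Add1=12; issue MUL r2<-Mul1 | r0:4,r1:6,r2:Mul1,r3:Add2,r4:6,r5:12
c4: issue SUB r4<-Add1 | r0:4,r1:6,r2:Mul1,r3:Add2,r4:Add1,r5:12
c5: CDB Add2=18; issue SUB r5<-Add2 | r0:4,r1:6,r2:Mul1,r3:18,r4:Add1,r5:Add2
c6: - | r0:4,r1:6,r2:Mul1,r3:18,r4:Add1,r5:Add2
c7: CDB Add2=-2 | r0:4,r1:6,r2:Mul1,r3:18,r4:Add1,r5:-2

STATUS = TAG Add1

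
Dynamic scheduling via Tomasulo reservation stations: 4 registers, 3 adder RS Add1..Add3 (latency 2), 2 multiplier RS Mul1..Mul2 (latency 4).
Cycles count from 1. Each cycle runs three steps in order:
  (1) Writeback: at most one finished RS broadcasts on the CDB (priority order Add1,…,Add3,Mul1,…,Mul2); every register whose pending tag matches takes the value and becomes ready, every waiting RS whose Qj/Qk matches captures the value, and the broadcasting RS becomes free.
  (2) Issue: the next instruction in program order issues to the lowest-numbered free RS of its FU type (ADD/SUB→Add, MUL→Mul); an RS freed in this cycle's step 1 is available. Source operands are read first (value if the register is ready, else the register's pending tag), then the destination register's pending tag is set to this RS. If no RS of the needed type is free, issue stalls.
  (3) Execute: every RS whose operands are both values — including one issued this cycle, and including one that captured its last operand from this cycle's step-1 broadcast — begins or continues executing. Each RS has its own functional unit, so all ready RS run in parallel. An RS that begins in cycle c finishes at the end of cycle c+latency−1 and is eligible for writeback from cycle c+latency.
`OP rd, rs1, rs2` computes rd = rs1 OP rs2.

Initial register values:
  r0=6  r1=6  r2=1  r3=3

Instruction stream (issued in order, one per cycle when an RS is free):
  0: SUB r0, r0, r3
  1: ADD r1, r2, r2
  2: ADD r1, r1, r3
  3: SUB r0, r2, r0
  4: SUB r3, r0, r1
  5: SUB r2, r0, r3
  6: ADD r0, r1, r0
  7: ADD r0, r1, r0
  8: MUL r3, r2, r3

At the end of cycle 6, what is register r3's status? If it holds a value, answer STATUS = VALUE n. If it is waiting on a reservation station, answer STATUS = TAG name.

STATUS = TAG Add3

c1: issue SUB r0<-Add1 | r0:Add1,r1:6,r2:1,r3:3
c2: issue ADD r1<-Add2 | r0:Add1,r1:Add2,r2:1,r3:3
c3: CDB Add1=3; issue ADD r1<-Add1 | r0:3,r1:Add1,r2:1,r3:3
c4: CDB Add2=2; issue SUB r0<-Add2 | r0:Add2,r1:Add1,r2:1,r3:3
c5: issue SUB r3<-Add3 | r0:Add2,r1:Add1,r2:1,r3:Add3
c6: CDB Add1=5; issue SUB r2<-Add1 | r0:Add2,r1:5,r2:Add1,r3:Add3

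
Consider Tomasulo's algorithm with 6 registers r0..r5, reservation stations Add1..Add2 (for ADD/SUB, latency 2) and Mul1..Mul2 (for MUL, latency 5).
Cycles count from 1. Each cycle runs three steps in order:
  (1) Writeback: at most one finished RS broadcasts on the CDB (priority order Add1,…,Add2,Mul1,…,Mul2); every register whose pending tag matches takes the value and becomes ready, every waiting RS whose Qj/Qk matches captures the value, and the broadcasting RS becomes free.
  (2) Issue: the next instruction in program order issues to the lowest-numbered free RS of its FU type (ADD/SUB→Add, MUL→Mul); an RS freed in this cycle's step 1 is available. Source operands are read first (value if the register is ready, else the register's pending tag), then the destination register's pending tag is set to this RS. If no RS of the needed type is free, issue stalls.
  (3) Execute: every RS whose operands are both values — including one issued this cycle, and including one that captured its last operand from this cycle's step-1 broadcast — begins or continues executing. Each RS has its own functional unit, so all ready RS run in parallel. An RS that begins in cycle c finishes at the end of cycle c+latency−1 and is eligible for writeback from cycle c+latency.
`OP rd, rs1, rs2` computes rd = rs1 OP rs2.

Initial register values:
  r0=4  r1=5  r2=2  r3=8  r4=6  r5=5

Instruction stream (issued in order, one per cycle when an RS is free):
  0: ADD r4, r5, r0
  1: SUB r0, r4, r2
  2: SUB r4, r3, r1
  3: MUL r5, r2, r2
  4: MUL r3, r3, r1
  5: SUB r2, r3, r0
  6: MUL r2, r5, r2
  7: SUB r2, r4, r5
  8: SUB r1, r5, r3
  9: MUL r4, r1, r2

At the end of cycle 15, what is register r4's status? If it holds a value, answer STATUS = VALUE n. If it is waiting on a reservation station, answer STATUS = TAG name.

STATUS = TAG Mul2

c1: issue ADD r4<-Add1 | r0:4,r1:5,r2:2,r3:8,r4:Add1,r5:5
c2: issue SUB r0<-Add2 | r0:Add2,r1:5,r2:2,r3:8,r4:Add1,r5:5
c3: CDB Add1=9; issue SUB r4<-Add1 | r0:Add2,r1:5,r2:2,r3:8,r4:Add1,r5:5
c4: issue MUL r5<-Mul1 | r0:Add2,r1:5,r2:2,r3:8,r4:Add1,r5:Mul1
c5: CDB Add1=3; issue MUL r3<-Mul2 | r0:Add2,r1:5,r2:2,r3:Mul2,r4:3,r5:Mul1
c6: CDB Add2=7; issue SUB r2<-Add1 | r0:7,r1:5,r2:Add1,r3:Mul2,r4:3,r5:Mul1
c7: stall | r0:7,r1:5,r2:Add1,r3:Mul2,r4:3,r5:Mul1
c8: stall | r0:7,r1:5,r2:Add1,r3:Mul2,r4:3,r5:Mul1
c9: CDB Mul1=4; issue MUL r2<-Mul1 | r0:7,r1:5,r2:Mul1,r3:Mul2,r4:3,r5:4
c10: CDB Mul2=40; issue SUB r2<-Add2 | r0:7,r1:5,r2:Add2,r3:40,r4:3,r5:4
c11: stall | r0:7,r1:5,r2:Add2,r3:40,r4:3,r5:4
c12: CDB Add1=33; issue SUB r1<-Add1 | r0:7,r1:Add1,r2:Add2,r3:40,r4:3,r5:4
c13: CDB Add2=-1; issue MUL r4<-Mul2 | r0:7,r1:Add1,r2:-1,r3:40,r4:Mul2,r5:4
c14: CDB Add1=-36 | r0:7,r1:-36,r2:-1,r3:40,r4:Mul2,r5:4
c15: - | r0:7,r1:-36,r2:-1,r3:40,r4:Mul2,r5:4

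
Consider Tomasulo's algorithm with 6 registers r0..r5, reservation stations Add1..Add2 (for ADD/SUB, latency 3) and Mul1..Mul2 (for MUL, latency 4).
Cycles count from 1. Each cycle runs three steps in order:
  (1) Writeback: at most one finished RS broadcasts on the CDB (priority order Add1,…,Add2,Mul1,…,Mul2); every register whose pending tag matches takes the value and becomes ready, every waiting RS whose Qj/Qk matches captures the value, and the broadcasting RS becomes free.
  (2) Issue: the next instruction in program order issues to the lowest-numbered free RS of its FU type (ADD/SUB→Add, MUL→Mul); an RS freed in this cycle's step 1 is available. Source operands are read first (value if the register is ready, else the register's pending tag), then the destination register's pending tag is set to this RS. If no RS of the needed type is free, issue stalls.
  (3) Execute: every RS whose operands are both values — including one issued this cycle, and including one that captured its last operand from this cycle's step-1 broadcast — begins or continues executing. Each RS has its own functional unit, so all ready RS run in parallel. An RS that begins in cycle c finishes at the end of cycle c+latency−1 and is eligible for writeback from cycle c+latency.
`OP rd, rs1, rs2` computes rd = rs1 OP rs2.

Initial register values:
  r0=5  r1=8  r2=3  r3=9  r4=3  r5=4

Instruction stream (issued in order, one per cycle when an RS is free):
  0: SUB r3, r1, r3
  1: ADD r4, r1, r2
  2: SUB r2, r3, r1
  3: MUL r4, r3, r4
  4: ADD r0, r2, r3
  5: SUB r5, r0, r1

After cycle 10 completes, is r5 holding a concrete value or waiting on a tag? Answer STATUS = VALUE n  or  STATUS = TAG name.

c1: issue SUB r3<-Add1 | r0:5,r1:8,r2:3,r3:Add1,r4:3,r5:4
c2: issue ADD r4<-Add2 | r0:5,r1:8,r2:3,r3:Add1,r4:Add2,r5:4
c3: stall | r0:5,r1:8,r2:3,r3:Add1,r4:Add2,r5:4
c4: CDB Add1=-1; issue SUB r2<-Add1 | r0:5,r1:8,r2:Add1,r3:-1,r4:Add2,r5:4
c5: CDB Add2=11; issue MUL r4<-Mul1 | r0:5,r1:8,r2:Add1,r3:-1,r4:Mul1,r5:4
c6: issue ADD r0<-Add2 | r0:Add2,r1:8,r2:Add1,r3:-1,r4:Mul1,r5:4
c7: CDB Add1=-9; issue SUB r5<-Add1 | r0:Add2,r1:8,r2:-9,r3:-1,r4:Mul1,r5:Add1
c8: - | r0:Add2,r1:8,r2:-9,r3:-1,r4:Mul1,r5:Add1
c9: CDB Mul1=-11 | r0:Add2,r1:8,r2:-9,r3:-1,r4:-11,r5:Add1
c10: CDB Add2=-10 | r0:-10,r1:8,r2:-9,r3:-1,r4:-11,r5:Add1

STATUS = TAG Add1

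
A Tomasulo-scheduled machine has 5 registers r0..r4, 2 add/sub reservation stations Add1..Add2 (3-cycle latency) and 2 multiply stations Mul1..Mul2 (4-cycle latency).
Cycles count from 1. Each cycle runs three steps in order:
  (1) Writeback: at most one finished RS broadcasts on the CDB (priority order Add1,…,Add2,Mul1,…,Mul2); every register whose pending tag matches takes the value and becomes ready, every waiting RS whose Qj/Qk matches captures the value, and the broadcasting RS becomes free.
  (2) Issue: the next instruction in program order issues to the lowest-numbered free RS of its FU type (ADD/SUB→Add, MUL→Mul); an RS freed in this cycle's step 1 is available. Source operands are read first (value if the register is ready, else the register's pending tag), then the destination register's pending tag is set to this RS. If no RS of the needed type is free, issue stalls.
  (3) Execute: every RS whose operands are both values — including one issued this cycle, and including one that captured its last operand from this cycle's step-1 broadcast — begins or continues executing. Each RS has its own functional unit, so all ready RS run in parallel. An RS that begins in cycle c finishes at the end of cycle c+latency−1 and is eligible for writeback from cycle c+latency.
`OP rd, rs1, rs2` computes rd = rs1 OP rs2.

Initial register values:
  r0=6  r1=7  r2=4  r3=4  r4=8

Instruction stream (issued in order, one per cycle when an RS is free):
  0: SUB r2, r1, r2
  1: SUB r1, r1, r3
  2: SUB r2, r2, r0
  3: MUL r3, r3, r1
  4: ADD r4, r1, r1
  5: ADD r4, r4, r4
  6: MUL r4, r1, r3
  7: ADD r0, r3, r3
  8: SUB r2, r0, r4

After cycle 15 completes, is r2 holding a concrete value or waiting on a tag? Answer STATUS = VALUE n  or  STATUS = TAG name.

STATUS = TAG Add1

c1: issue SUB r2<-Add1 | r0:6,r1:7,r2:Add1,r3:4,r4:8
c2: issue SUB r1<-Add2 | r0:6,r1:Add2,r2:Add1,r3:4,r4:8
c3: stall | r0:6,r1:Add2,r2:Add1,r3:4,r4:8
c4: CDB Add1=3; issue SUB r2<-Add1 | r0:6,r1:Add2,r2:Add1,r3:4,r4:8
c5: CDB Add2=3; issue MUL r3<-Mul1 | r0:6,r1:3,r2:Add1,r3:Mul1,r4:8
c6: issue ADD r4<-Add2 | r0:6,r1:3,r2:Add1,r3:Mul1,r4:Add2
c7: CDB Add1=-3; issue ADD r4<-Add1 | r0:6,r1:3,r2:-3,r3:Mul1,r4:Add1
c8: issue MUL r4<-Mul2 | r0:6,r1:3,r2:-3,r3:Mul1,r4:Mul2
c9: CDB Add2=6; issue ADD r0<-Add2 | r0:Add2,r1:3,r2:-3,r3:Mul1,r4:Mul2
c10: CDB Mul1=12; stall | r0:Add2,r1:3,r2:-3,r3:12,r4:Mul2
c11: stall | r0:Add2,r1:3,r2:-3,r3:12,r4:Mul2
c12: CDB Add1=12; issue SUB r2<-Add1 | r0:Add2,r1:3,r2:Add1,r3:12,r4:Mul2
c13: CDB Add2=24 | r0:24,r1:3,r2:Add1,r3:12,r4:Mul2
c14: CDB Mul2=36 | r0:24,r1:3,r2:Add1,r3:12,r4:36
c15: - | r0:24,r1:3,r2:Add1,r3:12,r4:36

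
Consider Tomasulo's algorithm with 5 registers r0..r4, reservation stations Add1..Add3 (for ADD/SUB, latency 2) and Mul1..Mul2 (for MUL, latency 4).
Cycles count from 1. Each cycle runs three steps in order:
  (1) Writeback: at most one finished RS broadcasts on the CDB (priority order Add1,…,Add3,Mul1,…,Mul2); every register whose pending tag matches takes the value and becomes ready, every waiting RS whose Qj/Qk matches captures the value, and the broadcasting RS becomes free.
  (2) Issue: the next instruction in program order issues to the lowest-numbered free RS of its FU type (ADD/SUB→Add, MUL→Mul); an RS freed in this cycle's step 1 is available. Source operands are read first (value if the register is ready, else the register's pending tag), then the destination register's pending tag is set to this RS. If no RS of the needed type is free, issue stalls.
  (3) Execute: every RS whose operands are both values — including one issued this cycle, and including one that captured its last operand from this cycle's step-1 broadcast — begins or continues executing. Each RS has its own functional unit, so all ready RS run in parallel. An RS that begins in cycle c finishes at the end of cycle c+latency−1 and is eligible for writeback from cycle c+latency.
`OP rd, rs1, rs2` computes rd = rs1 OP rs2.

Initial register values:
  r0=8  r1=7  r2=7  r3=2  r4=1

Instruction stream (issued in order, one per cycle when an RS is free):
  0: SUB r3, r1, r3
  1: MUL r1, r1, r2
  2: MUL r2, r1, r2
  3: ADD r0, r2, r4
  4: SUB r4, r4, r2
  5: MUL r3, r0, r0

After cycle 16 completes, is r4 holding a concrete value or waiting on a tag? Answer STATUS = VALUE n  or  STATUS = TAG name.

STATUS = VALUE -342

  c1: issue SUB r3<-Add1  regs: r0:8,r1:7,r2:7,r3:Add1,r4:1
  c2: issue MUL r1<-Mul1  regs: r0:8,r1:Mul1,r2:7,r3:Add1,r4:1
  c3: CDB Add1=5; issue MUL r2<-Mul2  regs: r0:8,r1:Mul1,r2:Mul2,r3:5,r4:1
  c4: issue ADD r0<-Add1  regs: r0:Add1,r1:Mul1,r2:Mul2,r3:5,r4:1
  c5: issue SUB r4<-Add2  regs: r0:Add1,r1:Mul1,r2:Mul2,r3:5,r4:Add2
  c6: CDB Mul1=49; issue MUL r3<-Mul1  regs: r0:Add1,r1:49,r2:Mul2,r3:Mul1,r4:Add2
  c7: -  regs: r0:Add1,r1:49,r2:Mul2,r3:Mul1,r4:Add2
  c8: -  regs: r0:Add1,r1:49,r2:Mul2,r3:Mul1,r4:Add2
  c9: -  regs: r0:Add1,r1:49,r2:Mul2,r3:Mul1,r4:Add2
  c10: CDB Mul2=343  regs: r0:Add1,r1:49,r2:343,r3:Mul1,r4:Add2
  c11: -  regs: r0:Add1,r1:49,r2:343,r3:Mul1,r4:Add2
  c12: CDB Add1=344  regs: r0:344,r1:49,r2:343,r3:Mul1,r4:Add2
  c13: CDB Add2=-342  regs: r0:344,r1:49,r2:343,r3:Mul1,r4:-342
  c14: -  regs: r0:344,r1:49,r2:343,r3:Mul1,r4:-342
  c15: -  regs: r0:344,r1:49,r2:343,r3:Mul1,r4:-342
  c16: CDB Mul1=118336  regs: r0:344,r1:49,r2:343,r3:118336,r4:-342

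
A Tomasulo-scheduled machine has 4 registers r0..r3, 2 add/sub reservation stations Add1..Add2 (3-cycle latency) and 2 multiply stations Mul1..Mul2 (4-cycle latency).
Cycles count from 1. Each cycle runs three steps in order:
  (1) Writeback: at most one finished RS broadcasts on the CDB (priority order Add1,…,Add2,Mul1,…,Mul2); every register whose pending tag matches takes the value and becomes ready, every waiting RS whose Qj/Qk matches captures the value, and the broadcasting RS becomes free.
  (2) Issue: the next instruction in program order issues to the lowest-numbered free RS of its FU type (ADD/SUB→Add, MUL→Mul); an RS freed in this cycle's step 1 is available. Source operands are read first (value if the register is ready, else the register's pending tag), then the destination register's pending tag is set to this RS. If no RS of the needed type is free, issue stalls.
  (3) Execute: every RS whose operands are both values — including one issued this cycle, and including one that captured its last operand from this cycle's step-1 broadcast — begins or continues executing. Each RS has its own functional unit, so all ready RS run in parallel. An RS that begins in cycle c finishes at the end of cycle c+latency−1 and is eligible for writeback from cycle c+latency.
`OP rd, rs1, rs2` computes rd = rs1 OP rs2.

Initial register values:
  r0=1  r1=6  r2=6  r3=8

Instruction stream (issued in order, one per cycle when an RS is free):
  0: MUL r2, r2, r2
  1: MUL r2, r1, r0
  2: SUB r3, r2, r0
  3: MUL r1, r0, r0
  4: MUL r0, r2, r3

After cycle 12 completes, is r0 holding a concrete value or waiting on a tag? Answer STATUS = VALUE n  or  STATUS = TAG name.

STATUS = TAG Mul2

  c1: issue MUL r2<-Mul1  regs: r0:1,r1:6,r2:Mul1,r3:8
  c2: issue MUL r2<-Mul2  regs: r0:1,r1:6,r2:Mul2,r3:8
  c3: issue SUB r3<-Add1  regs: r0:1,r1:6,r2:Mul2,r3:Add1
  c4: stall  regs: r0:1,r1:6,r2:Mul2,r3:Add1
  c5: CDB Mul1=36; issue MUL r1<-Mul1  regs: r0:1,r1:Mul1,r2:Mul2,r3:Add1
  c6: CDB Mul2=6; issue MUL r0<-Mul2  regs: r0:Mul2,r1:Mul1,r2:6,r3:Add1
  c7: -  regs: r0:Mul2,r1:Mul1,r2:6,r3:Add1
  c8: -  regs: r0:Mul2,r1:Mul1,r2:6,r3:Add1
  c9: CDB Add1=5  regs: r0:Mul2,r1:Mul1,r2:6,r3:5
  c10: CDB Mul1=1  regs: r0:Mul2,r1:1,r2:6,r3:5
  c11: -  regs: r0:Mul2,r1:1,r2:6,r3:5
  c12: -  regs: r0:Mul2,r1:1,r2:6,r3:5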